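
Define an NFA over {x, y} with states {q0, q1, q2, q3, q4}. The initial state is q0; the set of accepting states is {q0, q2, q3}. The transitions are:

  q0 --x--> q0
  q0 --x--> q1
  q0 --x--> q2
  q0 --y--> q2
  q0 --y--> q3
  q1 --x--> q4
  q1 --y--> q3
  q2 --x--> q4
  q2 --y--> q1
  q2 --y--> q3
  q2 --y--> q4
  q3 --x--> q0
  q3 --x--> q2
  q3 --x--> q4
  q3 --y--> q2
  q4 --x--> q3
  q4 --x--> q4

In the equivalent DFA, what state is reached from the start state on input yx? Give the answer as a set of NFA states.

{q0, q2, q4}

Start: {q0}.
δ(q0,y) = {q2, q3}.
Union: {q2, q3}.
After y: {q2, q3}.
δ(q2,x) = {q4}; δ(q3,x) = {q0, q2, q4}.
Union: {q0, q2, q4}.
After x: {q0, q2, q4}.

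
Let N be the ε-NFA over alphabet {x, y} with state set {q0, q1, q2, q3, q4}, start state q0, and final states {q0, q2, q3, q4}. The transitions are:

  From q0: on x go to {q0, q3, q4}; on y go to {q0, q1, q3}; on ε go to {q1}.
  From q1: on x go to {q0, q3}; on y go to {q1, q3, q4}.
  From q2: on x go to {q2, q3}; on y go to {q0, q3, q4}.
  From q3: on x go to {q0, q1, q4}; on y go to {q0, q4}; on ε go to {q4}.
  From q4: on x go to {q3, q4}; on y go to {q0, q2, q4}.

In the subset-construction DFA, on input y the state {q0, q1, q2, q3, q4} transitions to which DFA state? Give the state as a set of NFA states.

δ(q0,y) = {q0, q1, q3}; δ(q1,y) = {q1, q3, q4}; δ(q2,y) = {q0, q3, q4}; δ(q3,y) = {q0, q4}; δ(q4,y) = {q0, q2, q4}.
Union: {q0, q1, q2, q3, q4}.

{q0, q1, q2, q3, q4}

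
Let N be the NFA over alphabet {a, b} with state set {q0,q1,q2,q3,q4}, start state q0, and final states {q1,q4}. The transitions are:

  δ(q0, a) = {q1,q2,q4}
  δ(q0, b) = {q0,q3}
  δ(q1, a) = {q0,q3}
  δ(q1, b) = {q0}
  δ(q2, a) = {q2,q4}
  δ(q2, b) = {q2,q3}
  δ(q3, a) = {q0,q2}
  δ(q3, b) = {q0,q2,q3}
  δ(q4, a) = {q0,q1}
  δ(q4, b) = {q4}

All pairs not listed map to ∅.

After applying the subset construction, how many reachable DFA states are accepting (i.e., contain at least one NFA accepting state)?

Start state of the DFA: {q0}.
{q0} --a--> {q1,q2,q4}  [new]
{q0} --b--> {q0,q3}  [new]
{q1,q2,q4} --a--> {q0,q1,q2,q3,q4}  [new]
{q1,q2,q4} --b--> {q0,q2,q3,q4}  [new]
{q0,q3} --a--> {q0,q1,q2,q4}  [new]
{q0,q3} --b--> {q0,q2,q3}  [new]
{q0,q1,q2,q3,q4} --a--> {q0,q1,q2,q3,q4}  [seen]
{q0,q1,q2,q3,q4} --b--> {q0,q2,q3,q4}  [seen]
{q0,q2,q3,q4} --a--> {q0,q1,q2,q4}  [seen]
{q0,q2,q3,q4} --b--> {q0,q2,q3,q4}  [seen]
{q0,q1,q2,q4} --a--> {q0,q1,q2,q3,q4}  [seen]
{q0,q1,q2,q4} --b--> {q0,q2,q3,q4}  [seen]
{q0,q2,q3} --a--> {q0,q1,q2,q4}  [seen]
{q0,q2,q3} --b--> {q0,q2,q3}  [seen]
Reachable DFA states: {q0}, {q1,q2,q4}, {q0,q3}, {q0,q1,q2,q3,q4}, {q0,q2,q3,q4}, {q0,q1,q2,q4}, {q0,q2,q3}.
Accepting DFA states (contain an NFA accepting state): {q1,q2,q4}, {q0,q1,q2,q3,q4}, {q0,q2,q3,q4}, {q0,q1,q2,q4}.

4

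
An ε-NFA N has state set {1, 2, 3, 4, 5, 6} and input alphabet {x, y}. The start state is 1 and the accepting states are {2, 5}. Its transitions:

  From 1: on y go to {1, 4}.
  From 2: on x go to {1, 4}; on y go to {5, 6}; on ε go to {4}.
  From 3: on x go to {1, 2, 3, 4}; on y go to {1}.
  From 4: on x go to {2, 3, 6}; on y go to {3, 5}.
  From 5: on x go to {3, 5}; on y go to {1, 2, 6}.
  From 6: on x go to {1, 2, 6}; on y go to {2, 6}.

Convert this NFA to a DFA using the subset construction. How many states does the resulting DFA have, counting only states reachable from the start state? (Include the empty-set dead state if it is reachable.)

Start state of the DFA: {1} (ε-closure of the NFA start).
{1} --x--> ∅  [new]
{1} --y--> {1, 4}  [new]
∅ --x--> ∅  [seen]
∅ --y--> ∅  [seen]
{1, 4} --x--> {2, 3, 4, 6}  [new]
{1, 4} --y--> {1, 3, 4, 5}  [new]
{2, 3, 4, 6} --x--> {1, 2, 3, 4, 6}  [new]
{2, 3, 4, 6} --y--> {1, 2, 3, 4, 5, 6}  [new]
{1, 3, 4, 5} --x--> {1, 2, 3, 4, 5, 6}  [seen]
{1, 3, 4, 5} --y--> {1, 2, 3, 4, 5, 6}  [seen]
{1, 2, 3, 4, 6} --x--> {1, 2, 3, 4, 6}  [seen]
{1, 2, 3, 4, 6} --y--> {1, 2, 3, 4, 5, 6}  [seen]
{1, 2, 3, 4, 5, 6} --x--> {1, 2, 3, 4, 5, 6}  [seen]
{1, 2, 3, 4, 5, 6} --y--> {1, 2, 3, 4, 5, 6}  [seen]
Reachable DFA states: {1}, ∅, {1, 4}, {2, 3, 4, 6}, {1, 3, 4, 5}, {1, 2, 3, 4, 6}, {1, 2, 3, 4, 5, 6}.

7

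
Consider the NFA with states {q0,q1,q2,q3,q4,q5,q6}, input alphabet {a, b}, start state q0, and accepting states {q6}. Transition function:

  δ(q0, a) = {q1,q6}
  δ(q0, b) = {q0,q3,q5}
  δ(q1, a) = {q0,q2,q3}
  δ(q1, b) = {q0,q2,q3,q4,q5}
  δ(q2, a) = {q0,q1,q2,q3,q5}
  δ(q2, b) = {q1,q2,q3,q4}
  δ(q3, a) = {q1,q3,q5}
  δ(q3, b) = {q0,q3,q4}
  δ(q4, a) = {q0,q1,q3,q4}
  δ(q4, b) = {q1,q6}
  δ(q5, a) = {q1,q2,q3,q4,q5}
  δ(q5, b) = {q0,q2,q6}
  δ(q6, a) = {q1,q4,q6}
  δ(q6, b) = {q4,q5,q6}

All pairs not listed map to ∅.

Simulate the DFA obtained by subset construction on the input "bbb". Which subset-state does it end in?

{q0,q1,q2,q3,q4,q5,q6}

Start: {q0}.
δ(q0,b) = {q0,q3,q5}.
Union: {q0,q3,q5}.
After b: {q0,q3,q5}.
δ(q0,b) = {q0,q3,q5}; δ(q3,b) = {q0,q3,q4}; δ(q5,b) = {q0,q2,q6}.
Union: {q0,q2,q3,q4,q5,q6}.
After b: {q0,q2,q3,q4,q5,q6}.
δ(q0,b) = {q0,q3,q5}; δ(q2,b) = {q1,q2,q3,q4}; δ(q3,b) = {q0,q3,q4}; δ(q4,b) = {q1,q6}; δ(q5,b) = {q0,q2,q6}; δ(q6,b) = {q4,q5,q6}.
Union: {q0,q1,q2,q3,q4,q5,q6}.
After b: {q0,q1,q2,q3,q4,q5,q6}.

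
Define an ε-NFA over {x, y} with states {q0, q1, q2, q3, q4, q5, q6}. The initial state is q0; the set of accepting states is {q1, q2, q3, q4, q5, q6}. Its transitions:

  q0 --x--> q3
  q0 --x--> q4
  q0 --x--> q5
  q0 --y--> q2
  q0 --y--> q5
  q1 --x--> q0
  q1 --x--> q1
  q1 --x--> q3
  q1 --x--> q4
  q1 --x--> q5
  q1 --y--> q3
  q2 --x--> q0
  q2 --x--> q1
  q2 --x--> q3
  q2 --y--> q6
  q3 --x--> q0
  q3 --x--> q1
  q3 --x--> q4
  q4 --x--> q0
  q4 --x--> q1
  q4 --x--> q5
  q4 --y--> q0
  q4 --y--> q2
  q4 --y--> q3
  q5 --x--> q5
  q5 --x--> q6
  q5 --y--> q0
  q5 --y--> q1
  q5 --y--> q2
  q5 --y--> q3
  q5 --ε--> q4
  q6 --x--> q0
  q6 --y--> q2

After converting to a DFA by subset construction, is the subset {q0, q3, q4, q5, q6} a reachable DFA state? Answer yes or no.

Start state of the DFA: {q0} (ε-closure of the NFA start).
{q0} --x--> {q3, q4, q5}  [new]
{q0} --y--> {q2, q4, q5}  [new]
{q3, q4, q5} --x--> {q0, q1, q4, q5, q6}  [new]
{q3, q4, q5} --y--> {q0, q1, q2, q3}  [new]
{q2, q4, q5} --x--> {q0, q1, q3, q4, q5, q6}  [new]
{q2, q4, q5} --y--> {q0, q1, q2, q3, q6}  [new]
{q0, q1, q4, q5, q6} --x--> {q0, q1, q3, q4, q5, q6}  [seen]
{q0, q1, q4, q5, q6} --y--> {q0, q1, q2, q3, q4, q5}  [new]
{q0, q1, q2, q3} --x--> {q0, q1, q3, q4, q5}  [new]
{q0, q1, q2, q3} --y--> {q2, q3, q4, q5, q6}  [new]
{q0, q1, q3, q4, q5, q6} --x--> {q0, q1, q3, q4, q5, q6}  [seen]
{q0, q1, q3, q4, q5, q6} --y--> {q0, q1, q2, q3, q4, q5}  [seen]
{q0, q1, q2, q3, q6} --x--> {q0, q1, q3, q4, q5}  [seen]
{q0, q1, q2, q3, q6} --y--> {q2, q3, q4, q5, q6}  [seen]
{q0, q1, q2, q3, q4, q5} --x--> {q0, q1, q3, q4, q5, q6}  [seen]
{q0, q1, q2, q3, q4, q5} --y--> {q0, q1, q2, q3, q4, q5, q6}  [new]
{q0, q1, q3, q4, q5} --x--> {q0, q1, q3, q4, q5, q6}  [seen]
{q0, q1, q3, q4, q5} --y--> {q0, q1, q2, q3, q4, q5}  [seen]
{q2, q3, q4, q5, q6} --x--> {q0, q1, q3, q4, q5, q6}  [seen]
{q2, q3, q4, q5, q6} --y--> {q0, q1, q2, q3, q6}  [seen]
{q0, q1, q2, q3, q4, q5, q6} --x--> {q0, q1, q3, q4, q5, q6}  [seen]
{q0, q1, q2, q3, q4, q5, q6} --y--> {q0, q1, q2, q3, q4, q5, q6}  [seen]
Reachable DFA states: {q0}, {q3, q4, q5}, {q2, q4, q5}, {q0, q1, q4, q5, q6}, {q0, q1, q2, q3}, {q0, q1, q3, q4, q5, q6}, {q0, q1, q2, q3, q6}, {q0, q1, q2, q3, q4, q5}, {q0, q1, q3, q4, q5}, {q2, q3, q4, q5, q6}, {q0, q1, q2, q3, q4, q5, q6}.
{q0, q3, q4, q5, q6} is not among them.

no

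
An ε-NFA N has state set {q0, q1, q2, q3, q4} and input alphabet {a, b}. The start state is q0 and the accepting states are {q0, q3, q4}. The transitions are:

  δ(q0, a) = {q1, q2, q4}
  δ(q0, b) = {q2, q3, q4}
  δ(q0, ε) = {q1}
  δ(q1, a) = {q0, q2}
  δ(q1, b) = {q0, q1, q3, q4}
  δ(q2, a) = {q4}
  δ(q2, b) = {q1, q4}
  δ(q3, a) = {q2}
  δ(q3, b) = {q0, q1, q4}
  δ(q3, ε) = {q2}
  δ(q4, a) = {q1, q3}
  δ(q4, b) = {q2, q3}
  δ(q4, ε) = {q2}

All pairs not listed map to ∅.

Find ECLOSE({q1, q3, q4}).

{q1, q2, q3, q4}

Begin with {q1, q3, q4}.
q3 →ε {q2}; add q2.
ε-closure = {q1, q2, q3, q4}.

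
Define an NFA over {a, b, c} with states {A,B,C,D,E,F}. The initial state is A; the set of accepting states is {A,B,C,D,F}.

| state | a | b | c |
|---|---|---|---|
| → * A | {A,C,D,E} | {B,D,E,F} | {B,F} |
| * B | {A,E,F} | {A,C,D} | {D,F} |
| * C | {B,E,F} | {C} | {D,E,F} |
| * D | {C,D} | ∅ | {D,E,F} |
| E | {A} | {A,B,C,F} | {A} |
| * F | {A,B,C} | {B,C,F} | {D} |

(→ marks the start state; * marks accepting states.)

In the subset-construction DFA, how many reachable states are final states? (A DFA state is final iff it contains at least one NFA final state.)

Start state of the DFA: {A}.
{A} --a--> {A,C,D,E}  [new]
{A} --b--> {B,D,E,F}  [new]
{A} --c--> {B,F}  [new]
{A,C,D,E} --a--> {A,B,C,D,E,F}  [new]
{A,C,D,E} --b--> {A,B,C,D,E,F}  [seen]
{A,C,D,E} --c--> {A,B,D,E,F}  [new]
{B,D,E,F} --a--> {A,B,C,D,E,F}  [seen]
{B,D,E,F} --b--> {A,B,C,D,F}  [new]
{B,D,E,F} --c--> {A,D,E,F}  [new]
{B,F} --a--> {A,B,C,E,F}  [new]
{B,F} --b--> {A,B,C,D,F}  [seen]
{B,F} --c--> {D,F}  [new]
{A,B,C,D,E,F} --a--> {A,B,C,D,E,F}  [seen]
{A,B,C,D,E,F} --b--> {A,B,C,D,E,F}  [seen]
{A,B,C,D,E,F} --c--> {A,B,D,E,F}  [seen]
{A,B,D,E,F} --a--> {A,B,C,D,E,F}  [seen]
{A,B,D,E,F} --b--> {A,B,C,D,E,F}  [seen]
{A,B,D,E,F} --c--> {A,B,D,E,F}  [seen]
{A,B,C,D,F} --a--> {A,B,C,D,E,F}  [seen]
{A,B,C,D,F} --b--> {A,B,C,D,E,F}  [seen]
{A,B,C,D,F} --c--> {B,D,E,F}  [seen]
{A,D,E,F} --a--> {A,B,C,D,E}  [new]
{A,D,E,F} --b--> {A,B,C,D,E,F}  [seen]
{A,D,E,F} --c--> {A,B,D,E,F}  [seen]
{A,B,C,E,F} --a--> {A,B,C,D,E,F}  [seen]
{A,B,C,E,F} --b--> {A,B,C,D,E,F}  [seen]
{A,B,C,E,F} --c--> {A,B,D,E,F}  [seen]
{D,F} --a--> {A,B,C,D}  [new]
{D,F} --b--> {B,C,F}  [new]
{D,F} --c--> {D,E,F}  [new]
{A,B,C,D,E} --a--> {A,B,C,D,E,F}  [seen]
{A,B,C,D,E} --b--> {A,B,C,D,E,F}  [seen]
{A,B,C,D,E} --c--> {A,B,D,E,F}  [seen]
{A,B,C,D} --a--> {A,B,C,D,E,F}  [seen]
{A,B,C,D} --b--> {A,B,C,D,E,F}  [seen]
{A,B,C,D} --c--> {B,D,E,F}  [seen]
{B,C,F} --a--> {A,B,C,E,F}  [seen]
{B,C,F} --b--> {A,B,C,D,F}  [seen]
{B,C,F} --c--> {D,E,F}  [seen]
{D,E,F} --a--> {A,B,C,D}  [seen]
{D,E,F} --b--> {A,B,C,F}  [new]
{D,E,F} --c--> {A,D,E,F}  [seen]
{A,B,C,F} --a--> {A,B,C,D,E,F}  [seen]
{A,B,C,F} --b--> {A,B,C,D,E,F}  [seen]
{A,B,C,F} --c--> {B,D,E,F}  [seen]
Reachable DFA states: {A}, {A,C,D,E}, {B,D,E,F}, {B,F}, {A,B,C,D,E,F}, {A,B,D,E,F}, {A,B,C,D,F}, {A,D,E,F}, {A,B,C,E,F}, {D,F}, {A,B,C,D,E}, {A,B,C,D}, {B,C,F}, {D,E,F}, {A,B,C,F}.
Accepting DFA states (contain an NFA accepting state): {A}, {A,C,D,E}, {B,D,E,F}, {B,F}, {A,B,C,D,E,F}, {A,B,D,E,F}, {A,B,C,D,F}, {A,D,E,F}, {A,B,C,E,F}, {D,F}, {A,B,C,D,E}, {A,B,C,D}, {B,C,F}, {D,E,F}, {A,B,C,F}.

15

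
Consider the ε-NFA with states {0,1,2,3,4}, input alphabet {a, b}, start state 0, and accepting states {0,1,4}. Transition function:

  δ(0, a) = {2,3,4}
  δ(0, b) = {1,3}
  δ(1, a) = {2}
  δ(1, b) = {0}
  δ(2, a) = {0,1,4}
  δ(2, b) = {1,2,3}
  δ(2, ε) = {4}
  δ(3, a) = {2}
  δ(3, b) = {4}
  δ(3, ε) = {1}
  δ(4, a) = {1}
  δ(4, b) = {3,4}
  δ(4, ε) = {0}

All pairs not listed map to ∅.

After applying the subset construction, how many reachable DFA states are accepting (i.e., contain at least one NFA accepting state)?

Start state of the DFA: {0} (ε-closure of the NFA start).
{0} --a--> {0,1,2,3,4}  [new]
{0} --b--> {1,3}  [new]
{0,1,2,3,4} --a--> {0,1,2,3,4}  [seen]
{0,1,2,3,4} --b--> {0,1,2,3,4}  [seen]
{1,3} --a--> {0,2,4}  [new]
{1,3} --b--> {0,4}  [new]
{0,2,4} --a--> {0,1,2,3,4}  [seen]
{0,2,4} --b--> {0,1,2,3,4}  [seen]
{0,4} --a--> {0,1,2,3,4}  [seen]
{0,4} --b--> {0,1,3,4}  [new]
{0,1,3,4} --a--> {0,1,2,3,4}  [seen]
{0,1,3,4} --b--> {0,1,3,4}  [seen]
Reachable DFA states: {0}, {0,1,2,3,4}, {1,3}, {0,2,4}, {0,4}, {0,1,3,4}.
Accepting DFA states (contain an NFA accepting state): {0}, {0,1,2,3,4}, {1,3}, {0,2,4}, {0,4}, {0,1,3,4}.

6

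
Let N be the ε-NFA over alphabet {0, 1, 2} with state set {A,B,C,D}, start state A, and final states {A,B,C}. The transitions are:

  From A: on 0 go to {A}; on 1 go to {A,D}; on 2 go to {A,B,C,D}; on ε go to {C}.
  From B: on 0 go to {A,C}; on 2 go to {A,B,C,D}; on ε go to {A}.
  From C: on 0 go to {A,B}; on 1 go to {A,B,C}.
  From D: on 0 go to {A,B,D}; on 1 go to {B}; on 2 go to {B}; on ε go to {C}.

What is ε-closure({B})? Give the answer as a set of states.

Begin with {B}.
B →ε {A}; add A.
A →ε {C}; add C.
ε-closure = {A,B,C}.

{A,B,C}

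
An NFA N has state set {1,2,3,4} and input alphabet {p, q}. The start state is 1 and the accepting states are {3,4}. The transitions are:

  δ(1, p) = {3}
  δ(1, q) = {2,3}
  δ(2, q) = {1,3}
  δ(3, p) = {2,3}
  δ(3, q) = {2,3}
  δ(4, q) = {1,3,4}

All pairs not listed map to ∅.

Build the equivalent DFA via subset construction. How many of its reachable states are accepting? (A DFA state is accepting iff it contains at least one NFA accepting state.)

Start state of the DFA: {1}.
{1} --p--> {3}  [new]
{1} --q--> {2,3}  [new]
{3} --p--> {2,3}  [seen]
{3} --q--> {2,3}  [seen]
{2,3} --p--> {2,3}  [seen]
{2,3} --q--> {1,2,3}  [new]
{1,2,3} --p--> {2,3}  [seen]
{1,2,3} --q--> {1,2,3}  [seen]
Reachable DFA states: {1}, {3}, {2,3}, {1,2,3}.
Accepting DFA states (contain an NFA accepting state): {3}, {2,3}, {1,2,3}.

3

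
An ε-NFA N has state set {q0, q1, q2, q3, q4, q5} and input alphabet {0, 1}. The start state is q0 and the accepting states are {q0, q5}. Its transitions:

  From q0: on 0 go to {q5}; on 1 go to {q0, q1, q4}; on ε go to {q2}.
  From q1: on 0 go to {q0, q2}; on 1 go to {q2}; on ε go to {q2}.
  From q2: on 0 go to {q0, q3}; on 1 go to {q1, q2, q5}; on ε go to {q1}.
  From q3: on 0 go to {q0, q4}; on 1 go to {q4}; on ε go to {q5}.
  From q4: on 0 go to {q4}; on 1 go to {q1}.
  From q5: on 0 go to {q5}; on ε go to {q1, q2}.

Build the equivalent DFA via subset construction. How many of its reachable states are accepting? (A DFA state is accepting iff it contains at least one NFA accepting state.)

4

Start state of the DFA: {q0, q1, q2} (ε-closure of the NFA start).
{q0, q1, q2} --0--> {q0, q1, q2, q3, q5}  [new]
{q0, q1, q2} --1--> {q0, q1, q2, q4, q5}  [new]
{q0, q1, q2, q3, q5} --0--> {q0, q1, q2, q3, q4, q5}  [new]
{q0, q1, q2, q3, q5} --1--> {q0, q1, q2, q4, q5}  [seen]
{q0, q1, q2, q4, q5} --0--> {q0, q1, q2, q3, q4, q5}  [seen]
{q0, q1, q2, q4, q5} --1--> {q0, q1, q2, q4, q5}  [seen]
{q0, q1, q2, q3, q4, q5} --0--> {q0, q1, q2, q3, q4, q5}  [seen]
{q0, q1, q2, q3, q4, q5} --1--> {q0, q1, q2, q4, q5}  [seen]
Reachable DFA states: {q0, q1, q2}, {q0, q1, q2, q3, q5}, {q0, q1, q2, q4, q5}, {q0, q1, q2, q3, q4, q5}.
Accepting DFA states (contain an NFA accepting state): {q0, q1, q2}, {q0, q1, q2, q3, q5}, {q0, q1, q2, q4, q5}, {q0, q1, q2, q3, q4, q5}.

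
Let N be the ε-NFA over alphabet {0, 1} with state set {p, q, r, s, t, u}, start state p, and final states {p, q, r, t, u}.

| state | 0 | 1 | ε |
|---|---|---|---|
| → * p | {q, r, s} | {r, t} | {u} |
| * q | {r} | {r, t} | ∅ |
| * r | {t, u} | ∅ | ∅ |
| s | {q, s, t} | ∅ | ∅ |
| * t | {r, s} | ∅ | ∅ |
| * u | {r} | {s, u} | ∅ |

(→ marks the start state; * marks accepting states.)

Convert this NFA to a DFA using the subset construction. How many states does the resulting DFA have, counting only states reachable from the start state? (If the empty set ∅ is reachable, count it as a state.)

8

Start state of the DFA: {p, u} (ε-closure of the NFA start).
{p, u} --0--> {q, r, s}  [new]
{p, u} --1--> {r, s, t, u}  [new]
{q, r, s} --0--> {q, r, s, t, u}  [new]
{q, r, s} --1--> {r, t}  [new]
{r, s, t, u} --0--> {q, r, s, t, u}  [seen]
{r, s, t, u} --1--> {s, u}  [new]
{q, r, s, t, u} --0--> {q, r, s, t, u}  [seen]
{q, r, s, t, u} --1--> {r, s, t, u}  [seen]
{r, t} --0--> {r, s, t, u}  [seen]
{r, t} --1--> ∅  [new]
{s, u} --0--> {q, r, s, t}  [new]
{s, u} --1--> {s, u}  [seen]
∅ --0--> ∅  [seen]
∅ --1--> ∅  [seen]
{q, r, s, t} --0--> {q, r, s, t, u}  [seen]
{q, r, s, t} --1--> {r, t}  [seen]
Reachable DFA states: {p, u}, {q, r, s}, {r, s, t, u}, {q, r, s, t, u}, {r, t}, {s, u}, ∅, {q, r, s, t}.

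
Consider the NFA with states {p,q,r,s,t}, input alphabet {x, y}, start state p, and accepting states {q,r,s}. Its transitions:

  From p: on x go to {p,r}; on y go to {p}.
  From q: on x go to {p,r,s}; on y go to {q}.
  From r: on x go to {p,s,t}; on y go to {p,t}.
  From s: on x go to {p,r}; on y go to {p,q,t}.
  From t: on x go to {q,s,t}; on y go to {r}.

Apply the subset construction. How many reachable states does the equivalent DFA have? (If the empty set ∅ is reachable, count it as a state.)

6

Start state of the DFA: {p}.
{p} --x--> {p,r}  [new]
{p} --y--> {p}  [seen]
{p,r} --x--> {p,r,s,t}  [new]
{p,r} --y--> {p,t}  [new]
{p,r,s,t} --x--> {p,q,r,s,t}  [new]
{p,r,s,t} --y--> {p,q,r,t}  [new]
{p,t} --x--> {p,q,r,s,t}  [seen]
{p,t} --y--> {p,r}  [seen]
{p,q,r,s,t} --x--> {p,q,r,s,t}  [seen]
{p,q,r,s,t} --y--> {p,q,r,t}  [seen]
{p,q,r,t} --x--> {p,q,r,s,t}  [seen]
{p,q,r,t} --y--> {p,q,r,t}  [seen]
Reachable DFA states: {p}, {p,r}, {p,r,s,t}, {p,t}, {p,q,r,s,t}, {p,q,r,t}.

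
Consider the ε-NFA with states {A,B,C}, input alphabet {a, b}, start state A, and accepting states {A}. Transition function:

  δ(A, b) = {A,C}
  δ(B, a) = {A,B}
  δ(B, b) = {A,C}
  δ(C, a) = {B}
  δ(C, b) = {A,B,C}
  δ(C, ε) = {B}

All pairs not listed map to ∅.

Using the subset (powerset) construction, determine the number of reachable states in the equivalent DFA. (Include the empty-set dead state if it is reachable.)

4

Start state of the DFA: {A} (ε-closure of the NFA start).
{A} --a--> ∅  [new]
{A} --b--> {A,B,C}  [new]
∅ --a--> ∅  [seen]
∅ --b--> ∅  [seen]
{A,B,C} --a--> {A,B}  [new]
{A,B,C} --b--> {A,B,C}  [seen]
{A,B} --a--> {A,B}  [seen]
{A,B} --b--> {A,B,C}  [seen]
Reachable DFA states: {A}, ∅, {A,B,C}, {A,B}.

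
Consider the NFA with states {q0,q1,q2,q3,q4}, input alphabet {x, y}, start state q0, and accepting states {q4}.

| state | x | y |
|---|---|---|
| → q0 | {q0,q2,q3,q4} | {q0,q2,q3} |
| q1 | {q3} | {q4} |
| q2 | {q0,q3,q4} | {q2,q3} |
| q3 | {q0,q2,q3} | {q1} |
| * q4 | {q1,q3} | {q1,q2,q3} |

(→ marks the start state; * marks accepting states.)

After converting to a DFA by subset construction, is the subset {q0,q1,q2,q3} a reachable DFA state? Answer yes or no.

Start state of the DFA: {q0}.
{q0} --x--> {q0,q2,q3,q4}  [new]
{q0} --y--> {q0,q2,q3}  [new]
{q0,q2,q3,q4} --x--> {q0,q1,q2,q3,q4}  [new]
{q0,q2,q3,q4} --y--> {q0,q1,q2,q3}  [new]
{q0,q2,q3} --x--> {q0,q2,q3,q4}  [seen]
{q0,q2,q3} --y--> {q0,q1,q2,q3}  [seen]
{q0,q1,q2,q3,q4} --x--> {q0,q1,q2,q3,q4}  [seen]
{q0,q1,q2,q3,q4} --y--> {q0,q1,q2,q3,q4}  [seen]
{q0,q1,q2,q3} --x--> {q0,q2,q3,q4}  [seen]
{q0,q1,q2,q3} --y--> {q0,q1,q2,q3,q4}  [seen]
Reachable DFA states: {q0}, {q0,q2,q3,q4}, {q0,q2,q3}, {q0,q1,q2,q3,q4}, {q0,q1,q2,q3}.
{q0,q1,q2,q3} is among them.

yes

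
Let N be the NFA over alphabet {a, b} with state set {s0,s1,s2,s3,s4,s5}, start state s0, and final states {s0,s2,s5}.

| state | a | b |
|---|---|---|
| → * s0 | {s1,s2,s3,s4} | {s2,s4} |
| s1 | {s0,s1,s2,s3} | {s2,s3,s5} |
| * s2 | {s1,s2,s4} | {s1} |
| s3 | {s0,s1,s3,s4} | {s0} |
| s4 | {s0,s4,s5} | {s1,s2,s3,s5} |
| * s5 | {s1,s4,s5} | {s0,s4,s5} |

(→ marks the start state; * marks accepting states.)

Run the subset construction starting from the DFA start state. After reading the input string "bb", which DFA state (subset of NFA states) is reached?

Start: {s0}.
δ(s0,b) = {s2,s4}.
Union: {s2,s4}.
After b: {s2,s4}.
δ(s2,b) = {s1}; δ(s4,b) = {s1,s2,s3,s5}.
Union: {s1,s2,s3,s5}.
After b: {s1,s2,s3,s5}.

{s1,s2,s3,s5}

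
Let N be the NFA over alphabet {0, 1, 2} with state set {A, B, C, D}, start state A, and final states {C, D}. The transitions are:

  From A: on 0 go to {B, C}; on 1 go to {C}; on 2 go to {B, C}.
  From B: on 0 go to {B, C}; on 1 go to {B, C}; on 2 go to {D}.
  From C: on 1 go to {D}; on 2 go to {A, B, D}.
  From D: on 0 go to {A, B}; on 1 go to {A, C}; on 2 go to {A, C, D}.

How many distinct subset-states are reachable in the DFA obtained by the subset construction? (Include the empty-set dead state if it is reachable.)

13

Start state of the DFA: {A}.
{A} --0--> {B, C}  [new]
{A} --1--> {C}  [new]
{A} --2--> {B, C}  [seen]
{B, C} --0--> {B, C}  [seen]
{B, C} --1--> {B, C, D}  [new]
{B, C} --2--> {A, B, D}  [new]
{C} --0--> ∅  [new]
{C} --1--> {D}  [new]
{C} --2--> {A, B, D}  [seen]
{B, C, D} --0--> {A, B, C}  [new]
{B, C, D} --1--> {A, B, C, D}  [new]
{B, C, D} --2--> {A, B, C, D}  [seen]
{A, B, D} --0--> {A, B, C}  [seen]
{A, B, D} --1--> {A, B, C}  [seen]
{A, B, D} --2--> {A, B, C, D}  [seen]
∅ --0--> ∅  [seen]
∅ --1--> ∅  [seen]
∅ --2--> ∅  [seen]
{D} --0--> {A, B}  [new]
{D} --1--> {A, C}  [new]
{D} --2--> {A, C, D}  [new]
{A, B, C} --0--> {B, C}  [seen]
{A, B, C} --1--> {B, C, D}  [seen]
{A, B, C} --2--> {A, B, C, D}  [seen]
{A, B, C, D} --0--> {A, B, C}  [seen]
{A, B, C, D} --1--> {A, B, C, D}  [seen]
{A, B, C, D} --2--> {A, B, C, D}  [seen]
{A, B} --0--> {B, C}  [seen]
{A, B} --1--> {B, C}  [seen]
{A, B} --2--> {B, C, D}  [seen]
{A, C} --0--> {B, C}  [seen]
{A, C} --1--> {C, D}  [new]
{A, C} --2--> {A, B, C, D}  [seen]
{A, C, D} --0--> {A, B, C}  [seen]
{A, C, D} --1--> {A, C, D}  [seen]
{A, C, D} --2--> {A, B, C, D}  [seen]
{C, D} --0--> {A, B}  [seen]
{C, D} --1--> {A, C, D}  [seen]
{C, D} --2--> {A, B, C, D}  [seen]
Reachable DFA states: {A}, {B, C}, {C}, {B, C, D}, {A, B, D}, ∅, {D}, {A, B, C}, {A, B, C, D}, {A, B}, {A, C}, {A, C, D}, {C, D}.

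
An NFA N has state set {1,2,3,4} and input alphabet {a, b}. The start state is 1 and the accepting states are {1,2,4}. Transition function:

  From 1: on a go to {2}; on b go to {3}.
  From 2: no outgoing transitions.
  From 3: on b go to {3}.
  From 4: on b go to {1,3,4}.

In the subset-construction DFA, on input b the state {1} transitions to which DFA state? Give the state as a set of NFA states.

δ(1,b) = {3}.
Union: {3}.

{3}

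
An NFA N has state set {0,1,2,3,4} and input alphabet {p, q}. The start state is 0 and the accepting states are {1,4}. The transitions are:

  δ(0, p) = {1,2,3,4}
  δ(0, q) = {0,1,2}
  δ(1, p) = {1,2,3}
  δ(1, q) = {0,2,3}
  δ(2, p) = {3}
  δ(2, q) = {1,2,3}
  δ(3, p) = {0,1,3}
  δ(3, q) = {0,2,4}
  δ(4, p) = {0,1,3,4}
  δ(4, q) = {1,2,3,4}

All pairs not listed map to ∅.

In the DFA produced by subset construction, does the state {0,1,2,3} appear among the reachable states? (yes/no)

Start state of the DFA: {0}.
{0} --p--> {1,2,3,4}  [new]
{0} --q--> {0,1,2}  [new]
{1,2,3,4} --p--> {0,1,2,3,4}  [new]
{1,2,3,4} --q--> {0,1,2,3,4}  [seen]
{0,1,2} --p--> {1,2,3,4}  [seen]
{0,1,2} --q--> {0,1,2,3}  [new]
{0,1,2,3,4} --p--> {0,1,2,3,4}  [seen]
{0,1,2,3,4} --q--> {0,1,2,3,4}  [seen]
{0,1,2,3} --p--> {0,1,2,3,4}  [seen]
{0,1,2,3} --q--> {0,1,2,3,4}  [seen]
Reachable DFA states: {0}, {1,2,3,4}, {0,1,2}, {0,1,2,3,4}, {0,1,2,3}.
{0,1,2,3} is among them.

yes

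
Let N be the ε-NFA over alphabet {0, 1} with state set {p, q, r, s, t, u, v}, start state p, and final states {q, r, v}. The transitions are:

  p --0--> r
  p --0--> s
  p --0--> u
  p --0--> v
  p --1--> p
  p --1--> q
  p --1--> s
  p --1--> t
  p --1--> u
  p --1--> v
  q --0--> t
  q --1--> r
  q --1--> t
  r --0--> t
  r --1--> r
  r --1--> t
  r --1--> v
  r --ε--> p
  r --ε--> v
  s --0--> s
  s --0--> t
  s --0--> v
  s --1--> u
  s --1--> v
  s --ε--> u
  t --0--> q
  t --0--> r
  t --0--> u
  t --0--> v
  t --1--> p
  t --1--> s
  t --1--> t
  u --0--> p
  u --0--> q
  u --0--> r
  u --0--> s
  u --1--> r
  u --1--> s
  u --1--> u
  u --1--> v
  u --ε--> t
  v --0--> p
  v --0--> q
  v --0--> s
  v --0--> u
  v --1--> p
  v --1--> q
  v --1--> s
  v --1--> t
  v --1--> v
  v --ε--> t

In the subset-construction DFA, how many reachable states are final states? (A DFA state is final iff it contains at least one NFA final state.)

Start state of the DFA: {p} (ε-closure of the NFA start).
{p} --0--> {p, r, s, t, u, v}  [new]
{p} --1--> {p, q, s, t, u, v}  [new]
{p, r, s, t, u, v} --0--> {p, q, r, s, t, u, v}  [new]
{p, r, s, t, u, v} --1--> {p, q, r, s, t, u, v}  [seen]
{p, q, s, t, u, v} --0--> {p, q, r, s, t, u, v}  [seen]
{p, q, s, t, u, v} --1--> {p, q, r, s, t, u, v}  [seen]
{p, q, r, s, t, u, v} --0--> {p, q, r, s, t, u, v}  [seen]
{p, q, r, s, t, u, v} --1--> {p, q, r, s, t, u, v}  [seen]
Reachable DFA states: {p}, {p, r, s, t, u, v}, {p, q, s, t, u, v}, {p, q, r, s, t, u, v}.
Accepting DFA states (contain an NFA accepting state): {p, r, s, t, u, v}, {p, q, s, t, u, v}, {p, q, r, s, t, u, v}.

3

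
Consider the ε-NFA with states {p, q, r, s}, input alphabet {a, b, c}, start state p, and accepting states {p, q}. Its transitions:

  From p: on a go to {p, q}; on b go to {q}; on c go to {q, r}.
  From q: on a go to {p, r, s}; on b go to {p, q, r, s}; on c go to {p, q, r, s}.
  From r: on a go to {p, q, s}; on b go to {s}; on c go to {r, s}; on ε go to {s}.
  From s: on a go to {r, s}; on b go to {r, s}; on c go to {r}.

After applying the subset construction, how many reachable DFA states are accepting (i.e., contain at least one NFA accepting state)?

Start state of the DFA: {p} (ε-closure of the NFA start).
{p} --a--> {p, q}  [new]
{p} --b--> {q}  [new]
{p} --c--> {q, r, s}  [new]
{p, q} --a--> {p, q, r, s}  [new]
{p, q} --b--> {p, q, r, s}  [seen]
{p, q} --c--> {p, q, r, s}  [seen]
{q} --a--> {p, r, s}  [new]
{q} --b--> {p, q, r, s}  [seen]
{q} --c--> {p, q, r, s}  [seen]
{q, r, s} --a--> {p, q, r, s}  [seen]
{q, r, s} --b--> {p, q, r, s}  [seen]
{q, r, s} --c--> {p, q, r, s}  [seen]
{p, q, r, s} --a--> {p, q, r, s}  [seen]
{p, q, r, s} --b--> {p, q, r, s}  [seen]
{p, q, r, s} --c--> {p, q, r, s}  [seen]
{p, r, s} --a--> {p, q, r, s}  [seen]
{p, r, s} --b--> {q, r, s}  [seen]
{p, r, s} --c--> {q, r, s}  [seen]
Reachable DFA states: {p}, {p, q}, {q}, {q, r, s}, {p, q, r, s}, {p, r, s}.
Accepting DFA states (contain an NFA accepting state): {p}, {p, q}, {q}, {q, r, s}, {p, q, r, s}, {p, r, s}.

6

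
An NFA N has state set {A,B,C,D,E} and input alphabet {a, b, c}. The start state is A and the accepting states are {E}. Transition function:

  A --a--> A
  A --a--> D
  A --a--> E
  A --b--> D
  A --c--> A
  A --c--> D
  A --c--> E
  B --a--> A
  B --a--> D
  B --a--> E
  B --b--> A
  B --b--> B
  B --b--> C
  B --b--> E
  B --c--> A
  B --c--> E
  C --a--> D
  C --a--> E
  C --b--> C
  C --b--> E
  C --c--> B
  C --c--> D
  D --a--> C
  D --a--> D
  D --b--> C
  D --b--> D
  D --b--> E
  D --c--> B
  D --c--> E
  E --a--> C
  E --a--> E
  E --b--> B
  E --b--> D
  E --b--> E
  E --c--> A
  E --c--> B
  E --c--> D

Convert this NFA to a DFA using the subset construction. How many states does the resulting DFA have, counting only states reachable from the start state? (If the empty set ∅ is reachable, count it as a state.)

11

Start state of the DFA: {A}.
{A} --a--> {A,D,E}  [new]
{A} --b--> {D}  [new]
{A} --c--> {A,D,E}  [seen]
{A,D,E} --a--> {A,C,D,E}  [new]
{A,D,E} --b--> {B,C,D,E}  [new]
{A,D,E} --c--> {A,B,D,E}  [new]
{D} --a--> {C,D}  [new]
{D} --b--> {C,D,E}  [new]
{D} --c--> {B,E}  [new]
{A,C,D,E} --a--> {A,C,D,E}  [seen]
{A,C,D,E} --b--> {B,C,D,E}  [seen]
{A,C,D,E} --c--> {A,B,D,E}  [seen]
{B,C,D,E} --a--> {A,C,D,E}  [seen]
{B,C,D,E} --b--> {A,B,C,D,E}  [new]
{B,C,D,E} --c--> {A,B,D,E}  [seen]
{A,B,D,E} --a--> {A,C,D,E}  [seen]
{A,B,D,E} --b--> {A,B,C,D,E}  [seen]
{A,B,D,E} --c--> {A,B,D,E}  [seen]
{C,D} --a--> {C,D,E}  [seen]
{C,D} --b--> {C,D,E}  [seen]
{C,D} --c--> {B,D,E}  [new]
{C,D,E} --a--> {C,D,E}  [seen]
{C,D,E} --b--> {B,C,D,E}  [seen]
{C,D,E} --c--> {A,B,D,E}  [seen]
{B,E} --a--> {A,C,D,E}  [seen]
{B,E} --b--> {A,B,C,D,E}  [seen]
{B,E} --c--> {A,B,D,E}  [seen]
{A,B,C,D,E} --a--> {A,C,D,E}  [seen]
{A,B,C,D,E} --b--> {A,B,C,D,E}  [seen]
{A,B,C,D,E} --c--> {A,B,D,E}  [seen]
{B,D,E} --a--> {A,C,D,E}  [seen]
{B,D,E} --b--> {A,B,C,D,E}  [seen]
{B,D,E} --c--> {A,B,D,E}  [seen]
Reachable DFA states: {A}, {A,D,E}, {D}, {A,C,D,E}, {B,C,D,E}, {A,B,D,E}, {C,D}, {C,D,E}, {B,E}, {A,B,C,D,E}, {B,D,E}.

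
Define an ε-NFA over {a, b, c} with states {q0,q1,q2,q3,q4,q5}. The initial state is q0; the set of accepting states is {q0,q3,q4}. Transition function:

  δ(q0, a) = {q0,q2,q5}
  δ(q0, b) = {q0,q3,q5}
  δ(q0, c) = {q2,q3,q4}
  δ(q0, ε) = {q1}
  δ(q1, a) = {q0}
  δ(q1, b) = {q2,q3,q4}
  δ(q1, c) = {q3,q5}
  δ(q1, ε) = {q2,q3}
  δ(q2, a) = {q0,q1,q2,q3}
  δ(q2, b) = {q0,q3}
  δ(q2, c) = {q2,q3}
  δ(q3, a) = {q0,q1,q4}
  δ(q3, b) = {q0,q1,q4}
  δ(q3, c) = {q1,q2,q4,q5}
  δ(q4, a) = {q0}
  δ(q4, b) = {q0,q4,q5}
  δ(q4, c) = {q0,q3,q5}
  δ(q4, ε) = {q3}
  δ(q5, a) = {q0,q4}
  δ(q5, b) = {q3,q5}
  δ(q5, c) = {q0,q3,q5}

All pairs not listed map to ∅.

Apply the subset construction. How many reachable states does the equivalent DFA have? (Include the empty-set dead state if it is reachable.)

Start state of the DFA: {q0,q1,q2,q3} (ε-closure of the NFA start).
{q0,q1,q2,q3} --a--> {q0,q1,q2,q3,q4,q5}  [new]
{q0,q1,q2,q3} --b--> {q0,q1,q2,q3,q4,q5}  [seen]
{q0,q1,q2,q3} --c--> {q1,q2,q3,q4,q5}  [new]
{q0,q1,q2,q3,q4,q5} --a--> {q0,q1,q2,q3,q4,q5}  [seen]
{q0,q1,q2,q3,q4,q5} --b--> {q0,q1,q2,q3,q4,q5}  [seen]
{q0,q1,q2,q3,q4,q5} --c--> {q0,q1,q2,q3,q4,q5}  [seen]
{q1,q2,q3,q4,q5} --a--> {q0,q1,q2,q3,q4}  [new]
{q1,q2,q3,q4,q5} --b--> {q0,q1,q2,q3,q4,q5}  [seen]
{q1,q2,q3,q4,q5} --c--> {q0,q1,q2,q3,q4,q5}  [seen]
{q0,q1,q2,q3,q4} --a--> {q0,q1,q2,q3,q4,q5}  [seen]
{q0,q1,q2,q3,q4} --b--> {q0,q1,q2,q3,q4,q5}  [seen]
{q0,q1,q2,q3,q4} --c--> {q0,q1,q2,q3,q4,q5}  [seen]
Reachable DFA states: {q0,q1,q2,q3}, {q0,q1,q2,q3,q4,q5}, {q1,q2,q3,q4,q5}, {q0,q1,q2,q3,q4}.

4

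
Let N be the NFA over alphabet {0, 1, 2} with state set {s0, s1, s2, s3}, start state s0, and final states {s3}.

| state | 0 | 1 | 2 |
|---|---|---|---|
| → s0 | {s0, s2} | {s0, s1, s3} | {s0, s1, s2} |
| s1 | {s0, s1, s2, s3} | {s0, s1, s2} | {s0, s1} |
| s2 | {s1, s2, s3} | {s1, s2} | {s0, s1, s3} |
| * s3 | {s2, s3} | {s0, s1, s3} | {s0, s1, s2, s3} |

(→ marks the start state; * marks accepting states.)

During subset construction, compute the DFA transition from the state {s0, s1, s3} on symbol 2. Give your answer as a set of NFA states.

{s0, s1, s2, s3}

δ(s0,2) = {s0, s1, s2}; δ(s1,2) = {s0, s1}; δ(s3,2) = {s0, s1, s2, s3}.
Union: {s0, s1, s2, s3}.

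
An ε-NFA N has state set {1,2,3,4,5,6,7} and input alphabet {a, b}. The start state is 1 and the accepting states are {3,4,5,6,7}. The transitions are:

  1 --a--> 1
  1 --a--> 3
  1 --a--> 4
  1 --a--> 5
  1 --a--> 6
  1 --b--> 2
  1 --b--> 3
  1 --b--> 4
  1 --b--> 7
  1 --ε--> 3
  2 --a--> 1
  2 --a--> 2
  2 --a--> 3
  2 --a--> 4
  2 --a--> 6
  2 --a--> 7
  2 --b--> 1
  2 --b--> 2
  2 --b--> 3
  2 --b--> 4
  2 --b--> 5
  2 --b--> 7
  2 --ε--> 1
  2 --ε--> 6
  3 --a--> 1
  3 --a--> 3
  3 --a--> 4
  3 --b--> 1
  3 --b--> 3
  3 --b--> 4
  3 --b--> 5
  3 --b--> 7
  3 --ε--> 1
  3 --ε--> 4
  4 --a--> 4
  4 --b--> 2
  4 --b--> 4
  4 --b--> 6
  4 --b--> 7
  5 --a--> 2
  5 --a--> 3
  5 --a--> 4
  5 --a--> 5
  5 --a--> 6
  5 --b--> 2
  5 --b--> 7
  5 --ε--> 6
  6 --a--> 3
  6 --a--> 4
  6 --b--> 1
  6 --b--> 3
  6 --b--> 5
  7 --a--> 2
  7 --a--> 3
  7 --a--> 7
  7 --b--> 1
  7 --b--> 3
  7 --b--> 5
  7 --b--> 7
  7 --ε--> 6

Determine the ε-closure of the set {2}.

{1,2,3,4,6}

Begin with {2}.
2 →ε {1,6}; add 1, 6.
1 →ε {3}; add 3.
3 →ε {1,4}; add 4.
ε-closure = {1,2,3,4,6}.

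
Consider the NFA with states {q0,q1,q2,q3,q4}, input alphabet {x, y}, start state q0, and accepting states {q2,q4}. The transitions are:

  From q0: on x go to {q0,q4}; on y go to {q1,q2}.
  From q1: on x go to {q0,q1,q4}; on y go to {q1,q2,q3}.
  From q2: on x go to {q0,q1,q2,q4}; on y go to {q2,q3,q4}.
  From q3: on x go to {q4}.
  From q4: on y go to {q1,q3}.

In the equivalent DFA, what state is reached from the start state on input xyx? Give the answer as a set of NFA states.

{q0,q1,q2,q4}

Start: {q0}.
δ(q0,x) = {q0,q4}.
Union: {q0,q4}.
After x: {q0,q4}.
δ(q0,y) = {q1,q2}; δ(q4,y) = {q1,q3}.
Union: {q1,q2,q3}.
After y: {q1,q2,q3}.
δ(q1,x) = {q0,q1,q4}; δ(q2,x) = {q0,q1,q2,q4}; δ(q3,x) = {q4}.
Union: {q0,q1,q2,q4}.
After x: {q0,q1,q2,q4}.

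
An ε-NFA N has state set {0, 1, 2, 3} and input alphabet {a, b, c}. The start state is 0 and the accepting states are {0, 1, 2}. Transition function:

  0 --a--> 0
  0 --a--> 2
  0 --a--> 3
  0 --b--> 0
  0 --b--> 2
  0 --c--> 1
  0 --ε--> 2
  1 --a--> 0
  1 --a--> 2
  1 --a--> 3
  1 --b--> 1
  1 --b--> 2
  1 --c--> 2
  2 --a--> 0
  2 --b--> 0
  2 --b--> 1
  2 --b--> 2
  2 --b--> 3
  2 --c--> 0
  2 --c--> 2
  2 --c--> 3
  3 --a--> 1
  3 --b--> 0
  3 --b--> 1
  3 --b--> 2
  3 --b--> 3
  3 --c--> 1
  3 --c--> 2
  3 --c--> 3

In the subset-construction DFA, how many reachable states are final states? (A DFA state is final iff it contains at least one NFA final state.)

3

Start state of the DFA: {0, 2} (ε-closure of the NFA start).
{0, 2} --a--> {0, 2, 3}  [new]
{0, 2} --b--> {0, 1, 2, 3}  [new]
{0, 2} --c--> {0, 1, 2, 3}  [seen]
{0, 2, 3} --a--> {0, 1, 2, 3}  [seen]
{0, 2, 3} --b--> {0, 1, 2, 3}  [seen]
{0, 2, 3} --c--> {0, 1, 2, 3}  [seen]
{0, 1, 2, 3} --a--> {0, 1, 2, 3}  [seen]
{0, 1, 2, 3} --b--> {0, 1, 2, 3}  [seen]
{0, 1, 2, 3} --c--> {0, 1, 2, 3}  [seen]
Reachable DFA states: {0, 2}, {0, 2, 3}, {0, 1, 2, 3}.
Accepting DFA states (contain an NFA accepting state): {0, 2}, {0, 2, 3}, {0, 1, 2, 3}.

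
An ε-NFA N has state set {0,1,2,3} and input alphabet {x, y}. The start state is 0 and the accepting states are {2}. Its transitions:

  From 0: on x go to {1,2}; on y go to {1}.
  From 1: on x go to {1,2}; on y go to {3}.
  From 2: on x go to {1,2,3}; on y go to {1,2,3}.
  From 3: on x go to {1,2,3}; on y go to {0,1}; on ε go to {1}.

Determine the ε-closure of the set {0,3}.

{0,1,3}

Begin with {0,3}.
3 →ε {1}; add 1.
ε-closure = {0,1,3}.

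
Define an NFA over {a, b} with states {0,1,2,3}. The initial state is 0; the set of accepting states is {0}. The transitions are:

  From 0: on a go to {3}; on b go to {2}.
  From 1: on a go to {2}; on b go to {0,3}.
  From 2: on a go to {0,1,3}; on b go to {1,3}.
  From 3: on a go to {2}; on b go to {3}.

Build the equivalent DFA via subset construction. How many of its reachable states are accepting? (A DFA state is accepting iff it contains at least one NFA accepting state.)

Start state of the DFA: {0}.
{0} --a--> {3}  [new]
{0} --b--> {2}  [new]
{3} --a--> {2}  [seen]
{3} --b--> {3}  [seen]
{2} --a--> {0,1,3}  [new]
{2} --b--> {1,3}  [new]
{0,1,3} --a--> {2,3}  [new]
{0,1,3} --b--> {0,2,3}  [new]
{1,3} --a--> {2}  [seen]
{1,3} --b--> {0,3}  [new]
{2,3} --a--> {0,1,2,3}  [new]
{2,3} --b--> {1,3}  [seen]
{0,2,3} --a--> {0,1,2,3}  [seen]
{0,2,3} --b--> {1,2,3}  [new]
{0,3} --a--> {2,3}  [seen]
{0,3} --b--> {2,3}  [seen]
{0,1,2,3} --a--> {0,1,2,3}  [seen]
{0,1,2,3} --b--> {0,1,2,3}  [seen]
{1,2,3} --a--> {0,1,2,3}  [seen]
{1,2,3} --b--> {0,1,3}  [seen]
Reachable DFA states: {0}, {3}, {2}, {0,1,3}, {1,3}, {2,3}, {0,2,3}, {0,3}, {0,1,2,3}, {1,2,3}.
Accepting DFA states (contain an NFA accepting state): {0}, {0,1,3}, {0,2,3}, {0,3}, {0,1,2,3}.

5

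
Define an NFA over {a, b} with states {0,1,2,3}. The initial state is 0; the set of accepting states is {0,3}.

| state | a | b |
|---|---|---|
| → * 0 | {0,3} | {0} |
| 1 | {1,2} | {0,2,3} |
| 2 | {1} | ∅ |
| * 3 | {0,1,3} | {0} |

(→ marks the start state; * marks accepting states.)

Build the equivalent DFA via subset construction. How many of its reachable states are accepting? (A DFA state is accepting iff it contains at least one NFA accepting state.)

5

Start state of the DFA: {0}.
{0} --a--> {0,3}  [new]
{0} --b--> {0}  [seen]
{0,3} --a--> {0,1,3}  [new]
{0,3} --b--> {0}  [seen]
{0,1,3} --a--> {0,1,2,3}  [new]
{0,1,3} --b--> {0,2,3}  [new]
{0,1,2,3} --a--> {0,1,2,3}  [seen]
{0,1,2,3} --b--> {0,2,3}  [seen]
{0,2,3} --a--> {0,1,3}  [seen]
{0,2,3} --b--> {0}  [seen]
Reachable DFA states: {0}, {0,3}, {0,1,3}, {0,1,2,3}, {0,2,3}.
Accepting DFA states (contain an NFA accepting state): {0}, {0,3}, {0,1,3}, {0,1,2,3}, {0,2,3}.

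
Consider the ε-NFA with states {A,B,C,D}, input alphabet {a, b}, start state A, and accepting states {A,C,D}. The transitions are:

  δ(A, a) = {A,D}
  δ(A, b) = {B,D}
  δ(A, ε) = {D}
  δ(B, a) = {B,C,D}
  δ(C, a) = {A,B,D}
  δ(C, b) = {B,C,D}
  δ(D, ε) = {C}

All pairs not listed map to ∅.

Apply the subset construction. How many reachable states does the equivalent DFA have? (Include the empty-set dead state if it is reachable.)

Start state of the DFA: {A,C,D} (ε-closure of the NFA start).
{A,C,D} --a--> {A,B,C,D}  [new]
{A,C,D} --b--> {B,C,D}  [new]
{A,B,C,D} --a--> {A,B,C,D}  [seen]
{A,B,C,D} --b--> {B,C,D}  [seen]
{B,C,D} --a--> {A,B,C,D}  [seen]
{B,C,D} --b--> {B,C,D}  [seen]
Reachable DFA states: {A,C,D}, {A,B,C,D}, {B,C,D}.

3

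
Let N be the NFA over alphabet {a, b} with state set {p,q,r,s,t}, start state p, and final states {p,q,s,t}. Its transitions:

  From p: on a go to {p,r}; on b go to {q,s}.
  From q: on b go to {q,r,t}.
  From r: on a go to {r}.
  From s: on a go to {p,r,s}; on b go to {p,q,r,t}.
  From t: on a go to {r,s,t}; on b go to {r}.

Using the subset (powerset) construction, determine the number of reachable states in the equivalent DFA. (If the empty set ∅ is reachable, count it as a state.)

8

Start state of the DFA: {p}.
{p} --a--> {p,r}  [new]
{p} --b--> {q,s}  [new]
{p,r} --a--> {p,r}  [seen]
{p,r} --b--> {q,s}  [seen]
{q,s} --a--> {p,r,s}  [new]
{q,s} --b--> {p,q,r,t}  [new]
{p,r,s} --a--> {p,r,s}  [seen]
{p,r,s} --b--> {p,q,r,s,t}  [new]
{p,q,r,t} --a--> {p,r,s,t}  [new]
{p,q,r,t} --b--> {q,r,s,t}  [new]
{p,q,r,s,t} --a--> {p,r,s,t}  [seen]
{p,q,r,s,t} --b--> {p,q,r,s,t}  [seen]
{p,r,s,t} --a--> {p,r,s,t}  [seen]
{p,r,s,t} --b--> {p,q,r,s,t}  [seen]
{q,r,s,t} --a--> {p,r,s,t}  [seen]
{q,r,s,t} --b--> {p,q,r,t}  [seen]
Reachable DFA states: {p}, {p,r}, {q,s}, {p,r,s}, {p,q,r,t}, {p,q,r,s,t}, {p,r,s,t}, {q,r,s,t}.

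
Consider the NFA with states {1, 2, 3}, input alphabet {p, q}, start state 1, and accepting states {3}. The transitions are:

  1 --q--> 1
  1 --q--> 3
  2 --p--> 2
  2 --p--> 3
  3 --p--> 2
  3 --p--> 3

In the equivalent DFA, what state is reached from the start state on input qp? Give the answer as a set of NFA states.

Start: {1}.
δ(1,q) = {1, 3}.
Union: {1, 3}.
After q: {1, 3}.
δ(1,p) = ∅; δ(3,p) = {2, 3}.
Union: {2, 3}.
After p: {2, 3}.

{2, 3}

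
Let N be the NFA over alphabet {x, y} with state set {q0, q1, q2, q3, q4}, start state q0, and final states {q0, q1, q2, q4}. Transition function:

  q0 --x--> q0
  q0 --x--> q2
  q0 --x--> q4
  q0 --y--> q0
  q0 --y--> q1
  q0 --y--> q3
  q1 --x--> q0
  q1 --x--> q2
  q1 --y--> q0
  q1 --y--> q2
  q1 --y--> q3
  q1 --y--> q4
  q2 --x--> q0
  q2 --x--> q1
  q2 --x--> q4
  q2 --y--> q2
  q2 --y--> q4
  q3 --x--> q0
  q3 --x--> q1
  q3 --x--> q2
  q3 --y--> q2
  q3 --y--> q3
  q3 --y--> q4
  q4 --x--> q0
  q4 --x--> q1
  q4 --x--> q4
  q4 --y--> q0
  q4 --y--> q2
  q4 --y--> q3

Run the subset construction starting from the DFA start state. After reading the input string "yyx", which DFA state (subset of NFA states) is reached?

{q0, q1, q2, q4}

Start: {q0}.
δ(q0,y) = {q0, q1, q3}.
Union: {q0, q1, q3}.
After y: {q0, q1, q3}.
δ(q0,y) = {q0, q1, q3}; δ(q1,y) = {q0, q2, q3, q4}; δ(q3,y) = {q2, q3, q4}.
Union: {q0, q1, q2, q3, q4}.
After y: {q0, q1, q2, q3, q4}.
δ(q0,x) = {q0, q2, q4}; δ(q1,x) = {q0, q2}; δ(q2,x) = {q0, q1, q4}; δ(q3,x) = {q0, q1, q2}; δ(q4,x) = {q0, q1, q4}.
Union: {q0, q1, q2, q4}.
After x: {q0, q1, q2, q4}.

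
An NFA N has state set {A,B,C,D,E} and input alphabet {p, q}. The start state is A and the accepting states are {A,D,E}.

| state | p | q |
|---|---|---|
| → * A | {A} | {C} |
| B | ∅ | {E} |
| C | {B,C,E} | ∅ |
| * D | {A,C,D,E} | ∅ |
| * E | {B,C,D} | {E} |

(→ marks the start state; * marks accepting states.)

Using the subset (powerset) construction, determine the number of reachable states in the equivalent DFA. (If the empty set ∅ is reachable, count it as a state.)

9

Start state of the DFA: {A}.
{A} --p--> {A}  [seen]
{A} --q--> {C}  [new]
{C} --p--> {B,C,E}  [new]
{C} --q--> ∅  [new]
{B,C,E} --p--> {B,C,D,E}  [new]
{B,C,E} --q--> {E}  [new]
∅ --p--> ∅  [seen]
∅ --q--> ∅  [seen]
{B,C,D,E} --p--> {A,B,C,D,E}  [new]
{B,C,D,E} --q--> {E}  [seen]
{E} --p--> {B,C,D}  [new]
{E} --q--> {E}  [seen]
{A,B,C,D,E} --p--> {A,B,C,D,E}  [seen]
{A,B,C,D,E} --q--> {C,E}  [new]
{B,C,D} --p--> {A,B,C,D,E}  [seen]
{B,C,D} --q--> {E}  [seen]
{C,E} --p--> {B,C,D,E}  [seen]
{C,E} --q--> {E}  [seen]
Reachable DFA states: {A}, {C}, {B,C,E}, ∅, {B,C,D,E}, {E}, {A,B,C,D,E}, {B,C,D}, {C,E}.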